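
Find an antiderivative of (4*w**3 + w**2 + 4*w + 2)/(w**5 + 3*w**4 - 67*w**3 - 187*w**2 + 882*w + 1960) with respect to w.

1451*log(w - 7)/4536 - 145*log(w - 4)/891 - 17*log(w + 2)/405 + 493*log(w + 5)/648 - 1349*log(w + 7)/1540 + C

Factor the denominator: (w - 7)*(w - 4)*(w + 2)*(w + 5)*(w + 7).
Partial-fraction decomposition: -1349/(1540*(w + 7)) + 493/(648*(w + 5)) - 17/(405*(w + 2)) - 145/(891*(w - 4)) + 1451/(4536*(w - 7)).
Integrate each term: A/(w−a) contributes A·log|w−a|.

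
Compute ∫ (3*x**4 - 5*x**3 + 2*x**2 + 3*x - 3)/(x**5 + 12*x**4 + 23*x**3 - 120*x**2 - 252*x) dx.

Factor the denominator: x*(x - 3)*(x + 2)*(x + 6)*(x + 7).
Partial-fraction decomposition: 4496/(175*(x + 7)) - 1673/(72*(x + 6)) + 87/(200*(x + 2)) + 22/(225*(x - 3)) + 1/(84*x).
Integrate each term: A/(x−a) contributes A·log|x−a|.

log(x)/84 + 22*log(x - 3)/225 + 87*log(x + 2)/200 - 1673*log(x + 6)/72 + 4496*log(x + 7)/175 + C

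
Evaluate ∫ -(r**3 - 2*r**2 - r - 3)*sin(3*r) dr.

Use integration by parts with u = r**3 - 2*r**2 - r - 3, dv = -sin(3*r) dr, so v = cos(3*r)/3.
Apply parts 3 times (tabular method): alternate signs, differentiate u down to 0, integrate dv up.

r**3*cos(3*r)/3 - r**2*sin(3*r)/3 - 2*r**2*cos(3*r)/3 + 4*r*sin(3*r)/9 - 5*r*cos(3*r)/9 + 5*sin(3*r)/27 - 23*cos(3*r)/27 + C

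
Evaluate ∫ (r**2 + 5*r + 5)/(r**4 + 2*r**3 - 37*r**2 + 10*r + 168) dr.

Factor the denominator: (r - 4)*(r - 3)*(r + 2)*(r + 7).
Partial-fraction decomposition: -19/(550*(r + 7)) - 1/(150*(r + 2)) - 29/(50*(r - 3)) + 41/(66*(r - 4)).
Integrate each term: A/(r−a) contributes A·log|r−a|.

41*log(r - 4)/66 - 29*log(r - 3)/50 - log(r + 2)/150 - 19*log(r + 7)/550 + C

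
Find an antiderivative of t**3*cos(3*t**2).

Let u = t², du = 2t dt; rewrite as (1/2)∫ u^1·cos(3u) du.
Now integrate by parts 1 time.

t**2*sin(3*t**2)/6 + cos(3*t**2)/18 + C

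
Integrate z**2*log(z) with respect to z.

Use integration by parts with u = log(z), dv = z**2 dz.
Then du = 1/z dz and v = z**3/3.

z**3*log(z)/3 - z**3/9 + C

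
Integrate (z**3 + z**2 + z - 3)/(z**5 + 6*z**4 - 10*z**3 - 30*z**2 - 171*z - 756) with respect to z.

Factor the denominator: (z - 4)*(z + 3)*(z + 7)*(z**2 + 9).
Partial-fraction decomposition: 2*(32*z + 153)/(2175*(z**2 + 9)) - 38/(319*(z + 7)) + 1/(21*(z + 3)) + 81/(1925*(z - 4)).
Integrate each term; A/(z−a) gives A·log|z−a|; the (Bz+D)/(z²+p²) term gives a log and an atan.

81*log(z - 4)/1925 + log(z + 3)/21 - 38*log(z + 7)/319 + 32*log(z**2 + 9)/2175 + 34*atan(z/3)/725 + C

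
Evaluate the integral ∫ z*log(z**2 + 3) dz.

Let u = z**2 + 3, so du = (2*z) dz.
The integral becomes (1/2)·∫ log(u) du; integrate by parts with u′=log(u), dv′=du.

z**2*log(z**2 + 3)/2 - z**2/2 + 3*log(z**2 + 3)/2 + C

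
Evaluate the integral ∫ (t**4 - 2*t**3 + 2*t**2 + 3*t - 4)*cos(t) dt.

t**4*sin(t) - 2*t**3*sin(t) + 4*t**3*cos(t) - 10*t**2*sin(t) - 6*t**2*cos(t) + 15*t*sin(t) - 20*t*cos(t) + 16*sin(t) + 15*cos(t) + C

Use integration by parts with u = t**4 - 2*t**3 + 2*t**2 + 3*t - 4, dv = cos(t) dt, so v = sin(t).
Apply parts 4 times (tabular method): alternate signs, differentiate u down to 0, integrate dv up.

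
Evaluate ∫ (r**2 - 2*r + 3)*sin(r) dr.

-r**2*cos(r) + 2*r*sin(r) + 2*r*cos(r) - 2*sin(r) - cos(r) + C

Use integration by parts with u = r**2 - 2*r + 3, dv = sin(r) dr, so v = -cos(r).
Apply parts 2 times (tabular method): alternate signs, differentiate u down to 0, integrate dv up.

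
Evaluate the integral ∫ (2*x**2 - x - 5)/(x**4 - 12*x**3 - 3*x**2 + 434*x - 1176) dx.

Factor the denominator: (x - 7)**2*(x - 4)*(x + 6).
Partial-fraction decomposition: -73/(1690*(x + 6)) + 23/(90*(x - 4)) - 323/(1521*(x - 7)) + 86/(39*(x - 7)**2).
Integrate each term; A/(x−a) gives A·log|x−a|; A/(x−a)² gives −A/(x−a).

-323*log(x - 7)/1521 + 23*log(x - 4)/90 - 73*log(x + 6)/1690 - 86/(39*x - 273) + C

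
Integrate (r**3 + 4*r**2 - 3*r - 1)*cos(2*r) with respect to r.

Use integration by parts with u = r**3 + 4*r**2 - 3*r - 1, dv = cos(2*r) dr, so v = sin(2*r)/2.
Apply parts 3 times (tabular method): alternate signs, differentiate u down to 0, integrate dv up.

r**3*sin(2*r)/2 + 2*r**2*sin(2*r) + 3*r**2*cos(2*r)/4 - 9*r*sin(2*r)/4 + 2*r*cos(2*r) - 3*sin(2*r)/2 - 9*cos(2*r)/8 + C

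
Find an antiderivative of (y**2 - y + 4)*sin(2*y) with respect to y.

-y**2*cos(2*y)/2 + y*sin(2*y)/2 + y*cos(2*y)/2 - sin(2*y)/4 - 7*cos(2*y)/4 + C

Use integration by parts with u = y**2 - y + 4, dv = sin(2*y) dy, so v = -cos(2*y)/2.
Apply parts 2 times (tabular method): alternate signs, differentiate u down to 0, integrate dv up.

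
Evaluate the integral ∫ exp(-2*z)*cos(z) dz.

Let I denote the integral. Integrate by parts with u = cos(z), dv = exp(-2*z) dz, so v = -exp(-2*z)/2: I = -exp(-2*z)*cos(z)/2 − (1/2)·∫ exp(-2*z)*sin(z) dz.
Apply parts again with u = sin(z), dv = exp(-2*z) dz: ∫ exp(-2*z)*sin(z) dz = -exp(-2*z)*sin(z)/2 + (1/2)·I. Substituting back brings back I: I = exp(-2*z)*sin(z)/4 - exp(-2*z)*cos(z)/2 − (1/4)·I.
Solving for I: (1 + 1/4)·I equals the remaining terms, so I = (4/5)·(exp(-2*z)*sin(z)/4 - exp(-2*z)*cos(z)/2).

exp(-2*z)*sin(z)/5 - 2*exp(-2*z)*cos(z)/5 + C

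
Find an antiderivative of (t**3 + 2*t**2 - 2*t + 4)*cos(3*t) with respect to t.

t**3*sin(3*t)/3 + 2*t**2*sin(3*t)/3 + t**2*cos(3*t)/3 - 8*t*sin(3*t)/9 + 4*t*cos(3*t)/9 + 32*sin(3*t)/27 - 8*cos(3*t)/27 + C

Use integration by parts with u = t**3 + 2*t**2 - 2*t + 4, dv = cos(3*t) dt, so v = sin(3*t)/3.
Apply parts 3 times (tabular method): alternate signs, differentiate u down to 0, integrate dv up.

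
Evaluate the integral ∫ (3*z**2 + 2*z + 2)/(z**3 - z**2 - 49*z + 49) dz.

Factor the denominator: (z - 7)*(z - 1)*(z + 7).
Partial-fraction decomposition: 135/(112*(z + 7)) - 7/(48*(z - 1)) + 163/(84*(z - 7)).
Integrate each term: A/(z−a) contributes A·log|z−a|.

163*log(z - 7)/84 - 7*log(z - 1)/48 + 135*log(z + 7)/112 + C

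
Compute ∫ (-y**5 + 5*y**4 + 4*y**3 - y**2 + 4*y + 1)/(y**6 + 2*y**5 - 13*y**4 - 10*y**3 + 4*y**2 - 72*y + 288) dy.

Factor the denominator: (y - 3)*(y - 2)*(y + 3)*(y + 4)*(y**2 + 4).
Partial-fraction decomposition: -(83*y - 622)/(1040*(y**2 + 4)) - 2017/(840*(y + 4)) + 4/(3*(y + 3)) - 17/(48*(y - 2)) + 137/(273*(y - 3)).
Integrate each term; A/(y−a) gives A·log|y−a|; the (By+D)/(y²+p²) term gives a log and an atan.

137*log(y - 3)/273 - 17*log(y - 2)/48 + 4*log(y + 3)/3 - 2017*log(y + 4)/840 - 83*log(y**2 + 4)/2080 + 311*atan(y/2)/1040 + C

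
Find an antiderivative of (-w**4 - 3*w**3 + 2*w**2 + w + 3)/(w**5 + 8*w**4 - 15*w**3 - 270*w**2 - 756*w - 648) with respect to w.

Factor the denominator: (w - 6)*(w + 2)*(w + 3)**2*(w + 6).
Partial-fraction decomposition: -193/(144*(w + 6)) + 10/(9*(w + 3)) + 2/(3*(w + 3)**2) - 17/(32*(w + 2)) - 23/(96*(w - 6)).
Integrate each term; A/(w−a) gives A·log|w−a|; A/(w−a)² gives −A/(w−a).

-23*log(w - 6)/96 - 17*log(w + 2)/32 + 10*log(w + 3)/9 - 193*log(w + 6)/144 - 2/(3*w + 9) + C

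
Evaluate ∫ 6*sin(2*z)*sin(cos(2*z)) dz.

Let u = cos(2*z), so du = (-2*sin(2*z)) dz.
Rewriting, the integral becomes -3·∫ sin(u) du = -3·-cos(u).
Substituting back, u = cos(2*z).

3*cos(cos(2*z)) + C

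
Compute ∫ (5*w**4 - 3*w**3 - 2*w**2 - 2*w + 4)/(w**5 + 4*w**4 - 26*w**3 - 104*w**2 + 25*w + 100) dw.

Factor the denominator: (w - 5)*(w - 1)*(w + 1)*(w + 4)*(w + 5).
Partial-fraction decomposition: 433/(30*(w + 5)) - 484/(45*(w + 4)) + 1/(12*(w + 1)) - 1/(120*(w - 1)) + 449/(360*(w - 5)).
Integrate each term: A/(w−a) contributes A·log|w−a|.

449*log(w - 5)/360 - log(w - 1)/120 + log(w + 1)/12 - 484*log(w + 4)/45 + 433*log(w + 5)/30 + C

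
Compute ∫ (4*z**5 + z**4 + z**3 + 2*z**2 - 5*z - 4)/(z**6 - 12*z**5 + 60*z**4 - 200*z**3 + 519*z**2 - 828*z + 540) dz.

Factor the denominator: (z - 5)*(z - 3)*(z - 2)**2*(z**2 + 9).
Partial-fraction decomposition: -(49762*z - 12939)/(51714*(z**2 + 9)) + 20153/(1521*(z - 2)) + 146/(39*(z - 2)**2) - 1079/(36*(z - 3)) + 13271/(612*(z - 5)).
Integrate each term; A/(z−a) gives A·log|z−a|; the (Bz+D)/(z²+p²) term gives a log and an atan.

13271*log(z - 5)/612 - 1079*log(z - 3)/36 + 20153*log(z - 2)/1521 - 24881*log(z**2 + 9)/51714 + 4313*atan(z/3)/51714 - 146/(39*z - 78) + C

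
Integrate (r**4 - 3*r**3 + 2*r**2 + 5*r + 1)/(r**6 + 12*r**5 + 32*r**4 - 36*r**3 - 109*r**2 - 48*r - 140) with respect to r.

Factor the denominator: (r - 2)*(r + 2)*(r + 5)*(r + 7)*(r**2 + 1).
Partial-fraction decomposition: -4*(17*r + 6)/(1625*(r**2 + 1)) - 1747/(2250*(r + 7)) + 171/(182*(r + 5)) - 13/(100*(r + 2)) + 11/(1260*(r - 2)).
Integrate each term; A/(r−a) gives A·log|r−a|; the (Br+D)/(r²+p²) term gives a log and an atan.

11*log(r - 2)/1260 - 13*log(r + 2)/100 + 171*log(r + 5)/182 - 1747*log(r + 7)/2250 - 34*log(r**2 + 1)/1625 - 24*atan(r)/1625 + C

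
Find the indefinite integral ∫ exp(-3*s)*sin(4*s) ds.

Let I denote the integral. Integrate by parts with u = sin(4*s), dv = exp(-3*s) ds, so v = -exp(-3*s)/3: I = -exp(-3*s)*sin(4*s)/3 + (4/3)·∫ exp(-3*s)*cos(4*s) ds.
Apply parts again with u = cos(4*s), dv = exp(-3*s) ds: ∫ exp(-3*s)*cos(4*s) ds = -exp(-3*s)*cos(4*s)/3 − (4/3)·I. Substituting back brings back I: I = -exp(-3*s)*sin(4*s)/3 - 4*exp(-3*s)*cos(4*s)/9 − (16/9)·I.
Solving for I: (1 + 16/9)·I equals the remaining terms, so I = (9/25)·(-exp(-3*s)*sin(4*s)/3 - 4*exp(-3*s)*cos(4*s)/9).

-3*exp(-3*s)*sin(4*s)/25 - 4*exp(-3*s)*cos(4*s)/25 + C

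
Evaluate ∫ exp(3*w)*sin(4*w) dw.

Let I denote the integral. Integrate by parts with u = sin(4*w), dv = exp(3*w) dw, so v = exp(3*w)/3: I = exp(3*w)*sin(4*w)/3 − (4/3)·∫ exp(3*w)*cos(4*w) dw.
Apply parts again with u = cos(4*w), dv = exp(3*w) dw: ∫ exp(3*w)*cos(4*w) dw = exp(3*w)*cos(4*w)/3 + (4/3)·I. Substituting back brings back I: I = exp(3*w)*sin(4*w)/3 - 4*exp(3*w)*cos(4*w)/9 − (16/9)·I.
Solving for I: (1 + 16/9)·I equals the remaining terms, so I = (9/25)·(exp(3*w)*sin(4*w)/3 - 4*exp(3*w)*cos(4*w)/9).

3*exp(3*w)*sin(4*w)/25 - 4*exp(3*w)*cos(4*w)/25 + C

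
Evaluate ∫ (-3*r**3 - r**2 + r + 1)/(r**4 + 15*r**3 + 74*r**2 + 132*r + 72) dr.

Factor the denominator: (r + 1)*(r + 2)*(r + 6)**2.
Partial-fraction decomposition: -757/(400*(r + 6)) + 607/(20*(r + 6)**2) - 19/(16*(r + 2)) + 2/(25*(r + 1)).
Integrate each term; A/(r−a) gives A·log|r−a|; A/(r−a)² gives −A/(r−a).

2*log(r + 1)/25 - 19*log(r + 2)/16 - 757*log(r + 6)/400 - 607/(20*r + 120) + C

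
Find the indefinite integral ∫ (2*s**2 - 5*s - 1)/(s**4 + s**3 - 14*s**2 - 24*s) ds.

Factor the denominator: s*(s - 4)*(s + 2)*(s + 3).
Partial-fraction decomposition: -32/(21*(s + 3)) + 17/(12*(s + 2)) + 11/(168*(s - 4)) + 1/(24*s).
Integrate each term: A/(s−a) contributes A·log|s−a|.

log(s)/24 + 11*log(s - 4)/168 + 17*log(s + 2)/12 - 32*log(s + 3)/21 + C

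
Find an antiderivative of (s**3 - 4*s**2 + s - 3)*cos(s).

Use integration by parts with u = s**3 - 4*s**2 + s - 3, dv = cos(s) ds, so v = sin(s).
Apply parts 3 times (tabular method): alternate signs, differentiate u down to 0, integrate dv up.

s**3*sin(s) - 4*s**2*sin(s) + 3*s**2*cos(s) - 5*s*sin(s) - 8*s*cos(s) + 5*sin(s) - 5*cos(s) + C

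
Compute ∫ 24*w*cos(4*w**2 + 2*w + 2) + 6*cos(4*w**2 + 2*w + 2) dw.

3*sin(4*w**2 + 2*w + 2) + C

Let u = 4*w**2 + 2*w + 2, so du = (8*w + 2) dw.
Rewriting, the integral becomes 3·∫ cos(u) du = 3·sin(u).
Substituting back, u = 4*w**2 + 2*w + 2.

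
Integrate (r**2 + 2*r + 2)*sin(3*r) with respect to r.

-r**2*cos(3*r)/3 + 2*r*sin(3*r)/9 - 2*r*cos(3*r)/3 + 2*sin(3*r)/9 - 16*cos(3*r)/27 + C

Use integration by parts with u = r**2 + 2*r + 2, dv = sin(3*r) dr, so v = -cos(3*r)/3.
Apply parts 2 times (tabular method): alternate signs, differentiate u down to 0, integrate dv up.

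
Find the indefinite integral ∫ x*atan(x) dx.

x**2*atan(x)/2 - x/2 + atan(x)/2 + C

Use integration by parts with u = arctan(x), dv = x dx.
Then du = 1/(x**2 + 1) dx.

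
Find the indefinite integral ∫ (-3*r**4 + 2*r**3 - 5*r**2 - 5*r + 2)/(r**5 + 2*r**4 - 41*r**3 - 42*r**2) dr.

Factor the denominator: r**2*(r - 6)*(r + 1)*(r + 7).
Partial-fraction decomposition: -2699/(1274*(r + 7)) + 1/(14*(r + 1)) - 916/(819*(r - 6)) + 73/(441*r) - 1/(21*r**2).
Integrate each term; A/(r−a) gives A·log|r−a|; A/(r−a)² gives −A/(r−a).

73*log(r)/441 - 916*log(r - 6)/819 + log(r + 1)/14 - 2699*log(r + 7)/1274 + 1/(21*r) + C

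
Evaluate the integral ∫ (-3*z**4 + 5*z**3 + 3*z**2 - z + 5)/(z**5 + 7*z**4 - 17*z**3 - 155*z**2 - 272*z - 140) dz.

Factor the denominator: (z - 5)*(z + 1)*(z + 2)**2*(z + 7).
Partial-fraction decomposition: -8759/(1800*(z + 7)) + 2728/(1225*(z + 2)) - 69/(35*(z + 2)**2) - 1/(36*(z + 1)) - 1175/(3528*(z - 5)).
Integrate each term; A/(z−a) gives A·log|z−a|; A/(z−a)² gives −A/(z−a).

-1175*log(z - 5)/3528 - log(z + 1)/36 + 2728*log(z + 2)/1225 - 8759*log(z + 7)/1800 + 69/(35*z + 70) + C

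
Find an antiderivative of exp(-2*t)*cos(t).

exp(-2*t)*sin(t)/5 - 2*exp(-2*t)*cos(t)/5 + C

Let I denote the integral. Integrate by parts with u = cos(t), dv = exp(-2*t) dt, so v = -exp(-2*t)/2: I = -exp(-2*t)*cos(t)/2 − (1/2)·∫ exp(-2*t)*sin(t) dt.
Apply parts again with u = sin(t), dv = exp(-2*t) dt: ∫ exp(-2*t)*sin(t) dt = -exp(-2*t)*sin(t)/2 + (1/2)·I. Substituting back brings back I: I = exp(-2*t)*sin(t)/4 - exp(-2*t)*cos(t)/2 − (1/4)·I.
Solving for I: (1 + 1/4)·I equals the remaining terms, so I = (4/5)·(exp(-2*t)*sin(t)/4 - exp(-2*t)*cos(t)/2).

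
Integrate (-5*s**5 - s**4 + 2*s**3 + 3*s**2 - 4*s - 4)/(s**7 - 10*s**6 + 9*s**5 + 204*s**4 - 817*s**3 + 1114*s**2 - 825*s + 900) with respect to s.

Factor the denominator: (s - 5)*(s - 4)*(s - 3)**2*(s + 5)*(s**2 + 1).
Partial-fraction decomposition: -(271*s - 72)/(22100*(s**2 + 1)) + 1649/(16640*(s + 5)) - 120761/(6400*(s - 3)) - 1231/(160*(s - 3)**2) + 580/(17*(s - 4)) - 15949/(1040*(s - 5)).
Integrate each term; A/(s−a) gives A·log|s−a|; the (Bs+D)/(s²+p²) term gives a log and an atan.

-15949*log(s - 5)/1040 + 580*log(s - 4)/17 - 120761*log(s - 3)/6400 + 1649*log(s + 5)/16640 - 271*log(s**2 + 1)/44200 + 18*atan(s)/5525 + 1231/(160*s - 480) + C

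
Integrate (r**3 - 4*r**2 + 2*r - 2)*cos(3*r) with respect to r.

r**3*sin(3*r)/3 - 4*r**2*sin(3*r)/3 + r**2*cos(3*r)/3 + 4*r*sin(3*r)/9 - 8*r*cos(3*r)/9 - 10*sin(3*r)/27 + 4*cos(3*r)/27 + C

Use integration by parts with u = r**3 - 4*r**2 + 2*r - 2, dv = cos(3*r) dr, so v = sin(3*r)/3.
Apply parts 3 times (tabular method): alternate signs, differentiate u down to 0, integrate dv up.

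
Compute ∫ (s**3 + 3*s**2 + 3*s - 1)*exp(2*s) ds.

(4*s**3 + 6*s**2 + 6*s - 7)*exp(2*s)/8 + C

Use integration by parts with u = s**3 + 3*s**2 + 3*s - 1, dv = exp(2*s) ds, so v = exp(2*s)/2.
Apply parts 3 times (tabular method): alternate signs, differentiate u down to 0, integrate dv up.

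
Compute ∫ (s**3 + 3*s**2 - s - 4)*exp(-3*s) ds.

(-9*s**3 - 36*s**2 - 15*s + 31)*exp(-3*s)/27 + C

Use integration by parts with u = s**3 + 3*s**2 - s - 4, dv = exp(-3*s) ds, so v = -exp(-3*s)/3.
Apply parts 3 times (tabular method): alternate signs, differentiate u down to 0, integrate dv up.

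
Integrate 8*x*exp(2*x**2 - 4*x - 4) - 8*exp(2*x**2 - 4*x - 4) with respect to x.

Let u = 2*x**2 - 4*x - 4, so du = (4*x - 4) dx.
Rewriting, the integral becomes 2·∫ e^u du = 2·e^u.
Substituting back, u = 2*x**2 - 4*x - 4.

2*exp(2*x**2 - 4*x - 4) + C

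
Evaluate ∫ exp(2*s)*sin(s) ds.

2*exp(2*s)*sin(s)/5 - exp(2*s)*cos(s)/5 + C

Let I denote the integral. Integrate by parts with u = sin(s), dv = exp(2*s) ds, so v = exp(2*s)/2: I = exp(2*s)*sin(s)/2 − (1/2)·∫ exp(2*s)*cos(s) ds.
Apply parts again with u = cos(s), dv = exp(2*s) ds: ∫ exp(2*s)*cos(s) ds = exp(2*s)*cos(s)/2 + (1/2)·I. Substituting back brings back I: I = exp(2*s)*sin(s)/2 - exp(2*s)*cos(s)/4 − (1/4)·I.
Solving for I: (1 + 1/4)·I equals the remaining terms, so I = (4/5)·(exp(2*s)*sin(s)/2 - exp(2*s)*cos(s)/4).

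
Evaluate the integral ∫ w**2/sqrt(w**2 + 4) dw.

w*sqrt(w**2 + 4)/2 - 2*log(w + sqrt(w**2 + 4)) + C

Substitute w = 2·tan(θ), so dw = 2·sec(θ)^2 dθ and the radical becomes sqrt(w**2 + 4) = 2·sec(θ) by the Pythagorean identity.
Integrate the resulting trig expression in θ, then back-substitute tan(θ) = w/2, sec(θ) = sqrt(w**2 + 4)/2 (absorbing any constant into C).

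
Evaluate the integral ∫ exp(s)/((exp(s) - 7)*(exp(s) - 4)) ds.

log(exp(s) - 7)/3 - log(exp(s) - 4)/3 + C

Let u = e^s, du = e^s ds.
The integral becomes ∫ du/((u-4)(u-7)); decompose into partial fractions.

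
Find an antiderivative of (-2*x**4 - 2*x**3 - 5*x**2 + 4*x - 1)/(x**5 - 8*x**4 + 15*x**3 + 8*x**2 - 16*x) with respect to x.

log(x)/16 - 367*log(x - 4)/240 - log(x - 1)/3 - log(x + 1)/5 + 47/(4*x - 16) + C

Factor the denominator: x*(x - 4)**2*(x - 1)*(x + 1).
Partial-fraction decomposition: -1/(5*(x + 1)) - 1/(3*(x - 1)) - 367/(240*(x - 4)) - 47/(4*(x - 4)**2) + 1/(16*x).
Integrate each term; A/(x−a) gives A·log|x−a|; A/(x−a)² gives −A/(x−a).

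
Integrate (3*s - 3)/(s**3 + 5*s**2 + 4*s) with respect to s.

-3*log(s)/4 + 2*log(s + 1) - 5*log(s + 4)/4 + C

Factor the denominator: s*(s + 1)*(s + 4).
Partial-fraction decomposition: -5/(4*(s + 4)) + 2/(s + 1) - 3/(4*s).
Integrate each term: A/(s−a) contributes A·log|s−a|.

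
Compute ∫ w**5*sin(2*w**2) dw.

Let u = w², du = 2w dw; rewrite as (1/2)∫ u^2·sin(2u) du.
Now integrate by parts 2 times.

-w**4*cos(2*w**2)/4 + w**2*sin(2*w**2)/4 + cos(2*w**2)/8 + C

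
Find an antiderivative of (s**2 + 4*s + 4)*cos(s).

Use integration by parts with u = s**2 + 4*s + 4, dv = cos(s) ds, so v = sin(s).
Apply parts 2 times (tabular method): alternate signs, differentiate u down to 0, integrate dv up.

s**2*sin(s) + 4*s*sin(s) + 2*s*cos(s) + 2*sin(s) + 4*cos(s) + C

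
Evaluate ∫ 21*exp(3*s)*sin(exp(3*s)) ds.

Let u = exp(3*s), so du = (3*exp(3*s)) ds.
Rewriting, the integral becomes 7·∫ sin(u) du = 7·-cos(u).
Substituting back, u = exp(3*s).

-7*cos(exp(3*s)) + C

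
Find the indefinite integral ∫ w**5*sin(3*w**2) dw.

Let u = w², du = 2w dw; rewrite as (1/2)∫ u^2·sin(3u) du.
Now integrate by parts 2 times.

-w**4*cos(3*w**2)/6 + w**2*sin(3*w**2)/9 + cos(3*w**2)/27 + C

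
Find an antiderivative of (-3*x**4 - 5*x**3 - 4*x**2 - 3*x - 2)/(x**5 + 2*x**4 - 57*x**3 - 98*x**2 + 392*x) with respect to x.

Factor the denominator: x*(x - 7)*(x - 2)*(x + 4)*(x + 7).
Partial-fraction decomposition: -5665/(2646*(x + 7)) + 251/(396*(x + 4)) + 28/(135*(x - 2)) - 9137/(5390*(x - 7)) - 1/(196*x).
Integrate each term: A/(x−a) contributes A·log|x−a|.

-log(x)/196 - 9137*log(x - 7)/5390 + 28*log(x - 2)/135 + 251*log(x + 4)/396 - 5665*log(x + 7)/2646 + C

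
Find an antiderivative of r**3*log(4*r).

r**4*(log(r) + 2*log(2))/4 - r**4/16 + C

Use integration by parts with u = log(4*r), dv = r**3 dr.
Then du = 1/r dr and v = r**4/4.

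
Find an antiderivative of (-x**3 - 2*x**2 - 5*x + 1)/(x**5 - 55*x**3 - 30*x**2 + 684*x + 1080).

Factor the denominator: (x - 6)*(x - 5)*(x + 2)*(x + 3)*(x + 6).
Partial-fraction decomposition: 175/(1584*(x + 6)) - 25/(216*(x + 3)) + 11/(224*(x + 2)) + 199/(616*(x - 5)) - 317/(864*(x - 6)).
Integrate each term: A/(x−a) contributes A·log|x−a|.

-317*log(x - 6)/864 + 199*log(x - 5)/616 + 11*log(x + 2)/224 - 25*log(x + 3)/216 + 175*log(x + 6)/1584 + C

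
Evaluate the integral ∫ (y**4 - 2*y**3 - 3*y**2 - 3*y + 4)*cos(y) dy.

y**4*sin(y) - 2*y**3*sin(y) + 4*y**3*cos(y) - 15*y**2*sin(y) - 6*y**2*cos(y) + 9*y*sin(y) - 30*y*cos(y) + 34*sin(y) + 9*cos(y) + C

Use integration by parts with u = y**4 - 2*y**3 - 3*y**2 - 3*y + 4, dv = cos(y) dy, so v = sin(y).
Apply parts 4 times (tabular method): alternate signs, differentiate u down to 0, integrate dv up.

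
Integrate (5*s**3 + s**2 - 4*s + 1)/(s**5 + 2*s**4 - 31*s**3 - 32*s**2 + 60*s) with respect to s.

log(s)/60 + 631*log(s - 5)/1540 - log(s - 1)/28 + 9*log(s + 2)/56 - 1019*log(s + 6)/1848 + C

Factor the denominator: s*(s - 5)*(s - 1)*(s + 2)*(s + 6).
Partial-fraction decomposition: -1019/(1848*(s + 6)) + 9/(56*(s + 2)) - 1/(28*(s - 1)) + 631/(1540*(s - 5)) + 1/(60*s).
Integrate each term: A/(s−a) contributes A·log|s−a|.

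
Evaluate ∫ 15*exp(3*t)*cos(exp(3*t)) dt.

Let u = exp(3*t), so du = (3*exp(3*t)) dt.
Rewriting, the integral becomes 5·∫ cos(u) du = 5·sin(u).
Substituting back, u = exp(3*t).

5*sin(exp(3*t)) + C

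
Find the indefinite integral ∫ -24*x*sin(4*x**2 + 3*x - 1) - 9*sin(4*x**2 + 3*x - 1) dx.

Let u = 4*x**2 + 3*x - 1, so du = (8*x + 3) dx.
Rewriting, the integral becomes -3·∫ sin(u) du = -3·-cos(u).
Substituting back, u = 4*x**2 + 3*x - 1.

3*cos(4*x**2 + 3*x - 1) + C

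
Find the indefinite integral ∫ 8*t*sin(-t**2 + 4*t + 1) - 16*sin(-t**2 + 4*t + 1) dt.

Let u = t**2 - 4*t - 1, so du = (2*t - 4) dt.
Rewriting, the integral becomes -4·∫ sin(u) du = -4·-cos(u).
Substituting back, u = t**2 - 4*t - 1.

4*cos(-t**2 + 4*t + 1) + C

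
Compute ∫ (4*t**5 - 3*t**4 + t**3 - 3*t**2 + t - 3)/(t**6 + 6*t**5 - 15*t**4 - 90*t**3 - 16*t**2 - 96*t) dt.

Factor the denominator: t*(t - 4)*(t + 4)*(t + 6)*(t**2 + 1).
Partial-fraction decomposition: -(14*t + 27)/(629*(t**2 + 1)) + 2355/(296*(t + 6)) - 4983/(1088*(t + 4)) + 669/(1088*(t - 4)) + 1/(32*t).
Integrate each term; A/(t−a) gives A·log|t−a|; the (Bt+D)/(t²+p²) term gives a log and an atan.

log(t)/32 + 669*log(t - 4)/1088 - 4983*log(t + 4)/1088 + 2355*log(t + 6)/296 - 7*log(t**2 + 1)/629 - 27*atan(t)/629 + C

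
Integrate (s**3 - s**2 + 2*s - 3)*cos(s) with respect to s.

s**3*sin(s) - s**2*sin(s) + 3*s**2*cos(s) - 4*s*sin(s) - 2*s*cos(s) - sin(s) - 4*cos(s) + C

Use integration by parts with u = s**3 - s**2 + 2*s - 3, dv = cos(s) ds, so v = sin(s).
Apply parts 3 times (tabular method): alternate signs, differentiate u down to 0, integrate dv up.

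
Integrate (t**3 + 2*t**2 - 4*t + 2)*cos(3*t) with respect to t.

t**3*sin(3*t)/3 + 2*t**2*sin(3*t)/3 + t**2*cos(3*t)/3 - 14*t*sin(3*t)/9 + 4*t*cos(3*t)/9 + 14*sin(3*t)/27 - 14*cos(3*t)/27 + C

Use integration by parts with u = t**3 + 2*t**2 - 4*t + 2, dv = cos(3*t) dt, so v = sin(3*t)/3.
Apply parts 3 times (tabular method): alternate signs, differentiate u down to 0, integrate dv up.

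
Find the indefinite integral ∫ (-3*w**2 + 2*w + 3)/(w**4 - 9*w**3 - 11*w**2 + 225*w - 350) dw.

-13*log(w - 7)/12 + 31*log(w - 5)/30 - log(w - 2)/21 + 41*log(w + 5)/420 + C

Factor the denominator: (w - 7)*(w - 5)*(w - 2)*(w + 5).
Partial-fraction decomposition: 41/(420*(w + 5)) - 1/(21*(w - 2)) + 31/(30*(w - 5)) - 13/(12*(w - 7)).
Integrate each term: A/(w−a) contributes A·log|w−a|.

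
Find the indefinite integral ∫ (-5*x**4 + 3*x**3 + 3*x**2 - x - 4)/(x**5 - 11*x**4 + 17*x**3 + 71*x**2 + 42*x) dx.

-2*log(x)/21 - 1355*log(x - 7)/56 + 2867*log(x - 6)/147 - 83*log(x + 1)/392 - 1/(7*x + 7) + C

Factor the denominator: x*(x - 7)*(x - 6)*(x + 1)**2.
Partial-fraction decomposition: -83/(392*(x + 1)) + 1/(7*(x + 1)**2) + 2867/(147*(x - 6)) - 1355/(56*(x - 7)) - 2/(21*x).
Integrate each term; A/(x−a) gives A·log|x−a|; A/(x−a)² gives −A/(x−a).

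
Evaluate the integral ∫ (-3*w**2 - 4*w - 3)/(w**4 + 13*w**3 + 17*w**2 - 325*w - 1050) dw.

-49*log(w - 5)/660 + 29*log(w + 5)/10 - 87*log(w + 6)/11 + 61*log(w + 7)/12 + C

Factor the denominator: (w - 5)*(w + 5)*(w + 6)*(w + 7).
Partial-fraction decomposition: 61/(12*(w + 7)) - 87/(11*(w + 6)) + 29/(10*(w + 5)) - 49/(660*(w - 5)).
Integrate each term: A/(w−a) contributes A·log|w−a|.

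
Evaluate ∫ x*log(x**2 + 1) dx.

Let u = x**2 + 1, so du = (2*x) dx.
The integral becomes (1/2)·∫ log(u) du; integrate by parts with u′=log(u), dv′=du.

x**2*log(x**2 + 1)/2 - x**2/2 + log(x**2 + 1)/2 + C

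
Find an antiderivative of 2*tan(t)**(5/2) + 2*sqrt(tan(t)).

4*tan(t)**(3/2)/3 + C

Let u = tan(t), so du = (tan(t)**2 + 1) dt.
Rewriting, the integral becomes 2·∫ √u du = 2·(2/3)u^(3/2).
Substituting back, u = tan(t).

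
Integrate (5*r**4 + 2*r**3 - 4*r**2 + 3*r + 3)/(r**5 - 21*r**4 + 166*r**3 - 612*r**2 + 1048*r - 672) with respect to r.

4173*log(r - 7)/25 - 6789*log(r - 6)/32 + 453*log(r - 4)/8 - 5111*log(r - 2)/800 + 89/(40*r - 80) + C

Factor the denominator: (r - 7)*(r - 6)*(r - 4)*(r - 2)**2.
Partial-fraction decomposition: -5111/(800*(r - 2)) - 89/(40*(r - 2)**2) + 453/(8*(r - 4)) - 6789/(32*(r - 6)) + 4173/(25*(r - 7)).
Integrate each term; A/(r−a) gives A·log|r−a|; A/(r−a)² gives −A/(r−a).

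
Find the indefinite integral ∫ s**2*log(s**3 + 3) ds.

Let u = s**3 + 3, so du = (3*s**2) ds.
The integral becomes (1/3)·∫ log(u) du; integrate by parts with u′=log(u), dv′=du.

s**3*log(s**3 + 3)/3 - s**3/3 + log(s**3 + 3) + C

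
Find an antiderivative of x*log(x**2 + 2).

x**2*log(x**2 + 2)/2 - x**2/2 + log(x**2 + 2) + C

Let u = x**2 + 2, so du = (2*x) dx.
The integral becomes (1/2)·∫ log(u) du; integrate by parts with u′=log(u), dv′=du.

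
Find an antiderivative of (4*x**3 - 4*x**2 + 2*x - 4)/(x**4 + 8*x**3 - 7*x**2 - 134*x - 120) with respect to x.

Factor the denominator: (x - 4)*(x + 1)*(x + 5)*(x + 6).
Partial-fraction decomposition: 512/(25*(x + 6)) - 307/(18*(x + 5)) + 7/(50*(x + 1)) + 98/(225*(x - 4)).
Integrate each term: A/(x−a) contributes A·log|x−a|.

98*log(x - 4)/225 + 7*log(x + 1)/50 - 307*log(x + 5)/18 + 512*log(x + 6)/25 + C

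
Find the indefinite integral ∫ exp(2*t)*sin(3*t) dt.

Let I denote the integral. Integrate by parts with u = sin(3*t), dv = exp(2*t) dt, so v = exp(2*t)/2: I = exp(2*t)*sin(3*t)/2 − (3/2)·∫ exp(2*t)*cos(3*t) dt.
Apply parts again with u = cos(3*t), dv = exp(2*t) dt: ∫ exp(2*t)*cos(3*t) dt = exp(2*t)*cos(3*t)/2 + (3/2)·I. Substituting back brings back I: I = exp(2*t)*sin(3*t)/2 - 3*exp(2*t)*cos(3*t)/4 − (9/4)·I.
Solving for I: (1 + 9/4)·I equals the remaining terms, so I = (4/13)·(exp(2*t)*sin(3*t)/2 - 3*exp(2*t)*cos(3*t)/4).

2*exp(2*t)*sin(3*t)/13 - 3*exp(2*t)*cos(3*t)/13 + C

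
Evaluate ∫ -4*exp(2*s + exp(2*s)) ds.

-2*exp(exp(2*s)) + C

Let u = exp(2*s), so du = (2*exp(2*s)) ds.
Rewriting, the integral becomes -2·∫ e^u du = -2·e^u.
Substituting back, u = exp(2*s).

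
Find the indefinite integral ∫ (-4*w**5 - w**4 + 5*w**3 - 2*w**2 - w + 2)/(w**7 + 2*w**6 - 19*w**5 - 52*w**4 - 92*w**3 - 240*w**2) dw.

Factor the denominator: w**2*(w - 5)*(w + 3)*(w + 4)*(w**2 + 4).
Partial-fraction decomposition: -(2809*w + 4794)/(15080*(w**2 + 4)) + 1747/(1440*(w + 4)) - 743/(936*(w + 3)) - 12553/(52200*(w - 5)) + 53/(7200*w) - 1/(120*w**2).
Integrate each term; A/(w−a) gives A·log|w−a|; the (Bw+D)/(w²+p²) term gives a log and an atan.

53*log(w)/7200 - 12553*log(w - 5)/52200 - 743*log(w + 3)/936 + 1747*log(w + 4)/1440 - 2809*log(w**2 + 4)/30160 - 2397*atan(w/2)/15080 + 1/(120*w) + C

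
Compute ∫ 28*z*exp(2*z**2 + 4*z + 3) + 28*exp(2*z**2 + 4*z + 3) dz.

7*exp(2*z**2 + 4*z + 3) + C

Let u = 2*z**2 + 4*z + 3, so du = (4*z + 4) dz.
Rewriting, the integral becomes 7·∫ e^u du = 7·e^u.
Substituting back, u = 2*z**2 + 4*z + 3.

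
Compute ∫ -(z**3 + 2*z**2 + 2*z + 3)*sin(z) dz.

Use integration by parts with u = z**3 + 2*z**2 + 2*z + 3, dv = -sin(z) dz, so v = cos(z).
Apply parts 3 times (tabular method): alternate signs, differentiate u down to 0, integrate dv up.

z**3*cos(z) - 3*z**2*sin(z) + 2*z**2*cos(z) - 4*z*sin(z) - 4*z*cos(z) + 4*sin(z) - cos(z) + C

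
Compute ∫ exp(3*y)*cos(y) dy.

Let I denote the integral. Integrate by parts with u = cos(y), dv = exp(3*y) dy, so v = exp(3*y)/3: I = exp(3*y)*cos(y)/3 + (1/3)·∫ exp(3*y)*sin(y) dy.
Apply parts again with u = sin(y), dv = exp(3*y) dy: ∫ exp(3*y)*sin(y) dy = exp(3*y)*sin(y)/3 − (1/3)·I. Substituting back brings back I: I = exp(3*y)*sin(y)/9 + exp(3*y)*cos(y)/3 − (1/9)·I.
Solving for I: (1 + 1/9)·I equals the remaining terms, so I = (9/10)·(exp(3*y)*sin(y)/9 + exp(3*y)*cos(y)/3).

exp(3*y)*sin(y)/10 + 3*exp(3*y)*cos(y)/10 + C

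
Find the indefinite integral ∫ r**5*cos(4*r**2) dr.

r**4*sin(4*r**2)/8 + r**2*cos(4*r**2)/16 - sin(4*r**2)/64 + C

Let u = r², du = 2r dr; rewrite as (1/2)∫ u^2·cos(4u) du.
Now integrate by parts 2 times.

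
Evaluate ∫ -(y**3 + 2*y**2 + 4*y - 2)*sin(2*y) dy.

Use integration by parts with u = y**3 + 2*y**2 + 4*y - 2, dv = -sin(2*y) dy, so v = cos(2*y)/2.
Apply parts 3 times (tabular method): alternate signs, differentiate u down to 0, integrate dv up.

y**3*cos(2*y)/2 - 3*y**2*sin(2*y)/4 + y**2*cos(2*y) - y*sin(2*y) + 5*y*cos(2*y)/4 - 5*sin(2*y)/8 - 3*cos(2*y)/2 + C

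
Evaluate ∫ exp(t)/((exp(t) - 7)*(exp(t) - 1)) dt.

log(exp(t) - 7)/6 - log(exp(t) - 1)/6 + C

Let u = e^t, du = e^t dt.
The integral becomes ∫ du/((u-1)(u-7)); decompose into partial fractions.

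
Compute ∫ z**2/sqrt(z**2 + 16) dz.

z*sqrt(z**2 + 16)/2 - 8*log(z + sqrt(z**2 + 16)) + C

Substitute z = 4·tan(θ), so dz = 4·sec(θ)^2 dθ and the radical becomes sqrt(z**2 + 16) = 4·sec(θ) by the Pythagorean identity.
Integrate the resulting trig expression in θ, then back-substitute tan(θ) = z/4, sec(θ) = sqrt(z**2 + 16)/4 (absorbing any constant into C).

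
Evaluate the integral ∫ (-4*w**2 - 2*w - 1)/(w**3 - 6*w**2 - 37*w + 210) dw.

-211*log(w - 7)/26 + 111*log(w - 5)/22 - 133*log(w + 6)/143 + C

Factor the denominator: (w - 7)*(w - 5)*(w + 6).
Partial-fraction decomposition: -133/(143*(w + 6)) + 111/(22*(w - 5)) - 211/(26*(w - 7)).
Integrate each term: A/(w−a) contributes A·log|w−a|.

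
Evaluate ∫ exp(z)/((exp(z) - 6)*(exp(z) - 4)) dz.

Let u = e^z, du = e^z dz.
The integral becomes ∫ du/((u-4)(u-6)); decompose into partial fractions.

log(exp(z) - 6)/2 - log(exp(z) - 4)/2 + C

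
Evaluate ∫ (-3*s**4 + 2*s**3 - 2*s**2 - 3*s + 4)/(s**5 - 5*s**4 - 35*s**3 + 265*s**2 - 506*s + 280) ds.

Factor the denominator: (s - 5)*(s - 4)*(s - 2)*(s - 1)*(s + 7).
Partial-fraction decomposition: -1327/(1584*(s + 7)) + 1/(48*(s - 1)) - 7/(9*(s - 2)) + 340/(33*(s - 4)) - 281/(24*(s - 5)).
Integrate each term: A/(s−a) contributes A·log|s−a|.

-281*log(s - 5)/24 + 340*log(s - 4)/33 - 7*log(s - 2)/9 + log(s - 1)/48 - 1327*log(s + 7)/1584 + C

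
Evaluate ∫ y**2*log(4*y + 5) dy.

Use integration by parts with u = log(4*y + 5), dv = y**2 dy.
Then du = 4/(4*y + 5) dy and v = y**3/3.

y**3*log(4*y + 5)/3 - y**3/9 + 5*y**2/24 - 25*y/48 + 125*log(4*y + 5)/192 + C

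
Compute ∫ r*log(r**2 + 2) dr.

Let u = r**2 + 2, so du = (2*r) dr.
The integral becomes (1/2)·∫ log(u) du; integrate by parts with u′=log(u), dv′=du.

r**2*log(r**2 + 2)/2 - r**2/2 + log(r**2 + 2) + C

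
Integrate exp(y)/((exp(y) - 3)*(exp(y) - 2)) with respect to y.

log(exp(y) - 3) - log(exp(y) - 2) + C

Let u = e^y, du = e^y dy.
The integral becomes ∫ du/((u-3)(u-2)); decompose into partial fractions.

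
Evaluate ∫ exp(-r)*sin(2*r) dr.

Let I denote the integral. Integrate by parts with u = sin(2*r), dv = exp(-r) dr, so v = -exp(-r): I = -exp(-r)*sin(2*r) + 2·∫ exp(-r)*cos(2*r) dr.
Apply parts again with u = cos(2*r), dv = exp(-r) dr: ∫ exp(-r)*cos(2*r) dr = -exp(-r)*cos(2*r) − 2·I. Substituting back brings back I: I = -exp(-r)*sin(2*r) - 2*exp(-r)*cos(2*r) − 4·I.
Solving for I: (1 + 4)·I equals the remaining terms, so I = (1/5)·(-exp(-r)*sin(2*r) - 2*exp(-r)*cos(2*r)).

-exp(-r)*sin(2*r)/5 - 2*exp(-r)*cos(2*r)/5 + C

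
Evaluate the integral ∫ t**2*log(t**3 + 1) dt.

Let u = t**3 + 1, so du = (3*t**2) dt.
The integral becomes (1/3)·∫ log(u) du; integrate by parts with u′=log(u), dv′=du.

t**3*log(t**3 + 1)/3 - t**3/3 + log(t**3 + 1)/3 + C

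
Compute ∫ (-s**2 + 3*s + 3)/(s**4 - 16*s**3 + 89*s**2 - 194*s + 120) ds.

-3*log(s - 6)/2 + 7*log(s - 5)/4 - log(s - 4)/6 - log(s - 1)/12 + C

Factor the denominator: (s - 6)*(s - 5)*(s - 4)*(s - 1).
Partial-fraction decomposition: -1/(12*(s - 1)) - 1/(6*(s - 4)) + 7/(4*(s - 5)) - 3/(2*(s - 6)).
Integrate each term: A/(s−a) contributes A·log|s−a|.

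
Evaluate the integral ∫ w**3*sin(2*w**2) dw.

Let u = w², du = 2w dw; rewrite as (1/2)∫ u^1·sin(2u) du.
Now integrate by parts 1 time.

-w**2*cos(2*w**2)/4 + sin(2*w**2)/8 + C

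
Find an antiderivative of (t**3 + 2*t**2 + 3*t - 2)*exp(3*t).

(9*t**3 + 9*t**2 + 21*t - 25)*exp(3*t)/27 + C

Use integration by parts with u = t**3 + 2*t**2 + 3*t - 2, dv = exp(3*t) dt, so v = exp(3*t)/3.
Apply parts 3 times (tabular method): alternate signs, differentiate u down to 0, integrate dv up.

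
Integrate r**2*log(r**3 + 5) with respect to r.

Let u = r**3 + 5, so du = (3*r**2) dr.
The integral becomes (1/3)·∫ log(u) du; integrate by parts with u′=log(u), dv′=du.

r**3*log(r**3 + 5)/3 - r**3/3 + 5*log(r**3 + 5)/3 + C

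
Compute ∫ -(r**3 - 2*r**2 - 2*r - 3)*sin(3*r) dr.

Use integration by parts with u = r**3 - 2*r**2 - 2*r - 3, dv = -sin(3*r) dr, so v = cos(3*r)/3.
Apply parts 3 times (tabular method): alternate signs, differentiate u down to 0, integrate dv up.

r**3*cos(3*r)/3 - r**2*sin(3*r)/3 - 2*r**2*cos(3*r)/3 + 4*r*sin(3*r)/9 - 8*r*cos(3*r)/9 + 8*sin(3*r)/27 - 23*cos(3*r)/27 + C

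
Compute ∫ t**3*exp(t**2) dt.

Let u = t², du = 2t dt; rewrite as (1/2)∫ u^1·exp(1u) du.
Now integrate by parts 1 time.

(t**2 - 1)*exp(t**2)/2 + C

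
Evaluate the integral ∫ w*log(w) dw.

Use integration by parts with u = log(w), dv = w dw.
Then du = 1/w dw and v = w**2/2.

w**2*log(w)/2 - w**2/4 + C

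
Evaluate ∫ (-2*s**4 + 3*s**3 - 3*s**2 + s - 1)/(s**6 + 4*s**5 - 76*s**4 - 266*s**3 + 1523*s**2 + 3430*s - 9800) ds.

-1957*log(s - 7)/15120 + 365*log(s - 4)/5346 - 19*log(s - 2)/4410 - 193229*log(s + 5)/190512 + 2993*log(s + 7)/2772 - 853/(756*s + 3780) + C

Factor the denominator: (s - 7)*(s - 4)*(s - 2)*(s + 5)**2*(s + 7).
Partial-fraction decomposition: 2993/(2772*(s + 7)) - 193229/(190512*(s + 5)) + 853/(756*(s + 5)**2) - 19/(4410*(s - 2)) + 365/(5346*(s - 4)) - 1957/(15120*(s - 7)).
Integrate each term; A/(s−a) gives A·log|s−a|; A/(s−a)² gives −A/(s−a).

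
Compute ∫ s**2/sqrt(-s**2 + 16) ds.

Substitute s = 4·sin(θ), so ds = 4·cos(θ) dθ and the radical becomes sqrt(-s**2 + 16) = 4·cos(θ) by the Pythagorean identity.
Integrate the resulting trig expression in θ, then back-substitute θ = asin(s/4), sin(θ) = s/4, cos(θ) = sqrt(-s**2 + 16)/4 (absorbing any constant into C).

-s*sqrt(-s**2 + 16)/2 + 8*asin(s/4) + C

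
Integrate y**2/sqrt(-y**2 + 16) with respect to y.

-y*sqrt(-y**2 + 16)/2 + 8*asin(y/4) + C

Substitute y = 4·sin(θ), so dy = 4·cos(θ) dθ and the radical becomes sqrt(-y**2 + 16) = 4·cos(θ) by the Pythagorean identity.
Integrate the resulting trig expression in θ, then back-substitute θ = asin(y/4), sin(θ) = y/4, cos(θ) = sqrt(-y**2 + 16)/4 (absorbing any constant into C).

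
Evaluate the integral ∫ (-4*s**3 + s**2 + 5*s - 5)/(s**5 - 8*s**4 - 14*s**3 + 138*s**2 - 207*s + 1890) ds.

-431*log(s - 7)/232 + 73*log(s - 6)/45 + 15*log(s + 5)/136 + 5557*log(s**2 + 9)/88740 - 1313*atan(s/3)/22185 + C

Factor the denominator: (s - 7)*(s - 6)*(s + 5)*(s**2 + 9).
Partial-fraction decomposition: (5557*s - 7878)/(44370*(s**2 + 9)) + 15/(136*(s + 5)) + 73/(45*(s - 6)) - 431/(232*(s - 7)).
Integrate each term; A/(s−a) gives A·log|s−a|; the (Bs+D)/(s²+p²) term gives a log and an atan.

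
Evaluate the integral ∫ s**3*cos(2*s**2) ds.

Let u = s², du = 2s ds; rewrite as (1/2)∫ u^1·cos(2u) du.
Now integrate by parts 1 time.

s**2*sin(2*s**2)/4 + cos(2*s**2)/8 + C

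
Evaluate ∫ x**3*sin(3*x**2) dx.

Let u = x², du = 2x dx; rewrite as (1/2)∫ u^1·sin(3u) du.
Now integrate by parts 1 time.

-x**2*cos(3*x**2)/6 + sin(3*x**2)/18 + C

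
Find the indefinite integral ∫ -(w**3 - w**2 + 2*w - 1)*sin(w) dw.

w**3*cos(w) - 3*w**2*sin(w) - w**2*cos(w) + 2*w*sin(w) - 4*w*cos(w) + 4*sin(w) + cos(w) + C

Use integration by parts with u = w**3 - w**2 + 2*w - 1, dv = -sin(w) dw, so v = cos(w).
Apply parts 3 times (tabular method): alternate signs, differentiate u down to 0, integrate dv up.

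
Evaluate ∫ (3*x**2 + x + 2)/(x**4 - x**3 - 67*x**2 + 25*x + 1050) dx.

Factor the denominator: (x - 7)*(x - 5)*(x + 5)*(x + 6).
Partial-fraction decomposition: -8/(11*(x + 6)) + 3/(5*(x + 5)) - 41/(110*(x - 5)) + 1/(2*(x - 7)).
Integrate each term: A/(x−a) contributes A·log|x−a|.

log(x - 7)/2 - 41*log(x - 5)/110 + 3*log(x + 5)/5 - 8*log(x + 6)/11 + C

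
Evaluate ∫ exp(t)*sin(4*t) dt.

Let I denote the integral. Integrate by parts with u = sin(4*t), dv = exp(t) dt, so v = exp(t): I = exp(t)*sin(4*t) − 4·∫ exp(t)*cos(4*t) dt.
Apply parts again with u = cos(4*t), dv = exp(t) dt: ∫ exp(t)*cos(4*t) dt = exp(t)*cos(4*t) + 4·I. Substituting back brings back I: I = exp(t)*sin(4*t) - 4*exp(t)*cos(4*t) − 16·I.
Solving for I: (1 + 16)·I equals the remaining terms, so I = (1/17)·(exp(t)*sin(4*t) - 4*exp(t)*cos(4*t)).

exp(t)*sin(4*t)/17 - 4*exp(t)*cos(4*t)/17 + C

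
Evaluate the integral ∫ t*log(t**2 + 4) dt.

Let u = t**2 + 4, so du = (2*t) dt.
The integral becomes (1/2)·∫ log(u) du; integrate by parts with u′=log(u), dv′=du.

t**2*log(t**2 + 4)/2 - t**2/2 + 2*log(t**2 + 4) + C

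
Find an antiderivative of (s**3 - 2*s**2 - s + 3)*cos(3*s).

Use integration by parts with u = s**3 - 2*s**2 - s + 3, dv = cos(3*s) ds, so v = sin(3*s)/3.
Apply parts 3 times (tabular method): alternate signs, differentiate u down to 0, integrate dv up.

s**3*sin(3*s)/3 - 2*s**2*sin(3*s)/3 + s**2*cos(3*s)/3 - 5*s*sin(3*s)/9 - 4*s*cos(3*s)/9 + 31*sin(3*s)/27 - 5*cos(3*s)/27 + C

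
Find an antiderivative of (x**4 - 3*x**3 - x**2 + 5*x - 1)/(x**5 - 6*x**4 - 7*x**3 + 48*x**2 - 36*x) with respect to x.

Factor the denominator: x*(x - 6)*(x - 2)*(x - 1)*(x + 3).
Partial-fraction decomposition: 137/(540*(x + 3)) + 1/(20*(x - 1)) + 3/(40*(x - 2)) + 641/(1080*(x - 6)) + 1/(36*x).
Integrate each term: A/(x−a) contributes A·log|x−a|.

log(x)/36 + 641*log(x - 6)/1080 + 3*log(x - 2)/40 + log(x - 1)/20 + 137*log(x + 3)/540 + C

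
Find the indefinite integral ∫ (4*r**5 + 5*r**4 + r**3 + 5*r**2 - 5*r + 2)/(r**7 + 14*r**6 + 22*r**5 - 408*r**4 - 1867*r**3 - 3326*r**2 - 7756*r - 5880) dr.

4744*log(r - 6)/65065 - log(r + 1)/420 - 2337*log(r + 5)/1276 + 2494169*log(r + 7)/1424163 + 3931*log(r**2 + 4)/814610 - 10027*atan(r/2)/814610 - 4607/(689*r + 4823) + C

Factor the denominator: (r - 6)*(r + 1)*(r + 5)*(r + 7)**2*(r**2 + 4).
Partial-fraction decomposition: (3931*r - 10027)/(407305*(r**2 + 4)) + 2494169/(1424163*(r + 7)) + 4607/(689*(r + 7)**2) - 2337/(1276*(r + 5)) - 1/(420*(r + 1)) + 4744/(65065*(r - 6)).
Integrate each term; A/(r−a) gives A·log|r−a|; the (Br+D)/(r²+p²) term gives a log and an atan.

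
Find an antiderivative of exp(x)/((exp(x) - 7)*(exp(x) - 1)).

log(exp(x) - 7)/6 - log(exp(x) - 1)/6 + C

Let u = e^x, du = e^x dx.
The integral becomes ∫ du/((u-7)(u-1)); decompose into partial fractions.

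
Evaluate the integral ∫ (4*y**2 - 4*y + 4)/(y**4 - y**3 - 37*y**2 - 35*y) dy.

-4*log(y)/35 + 43*log(y - 7)/168 + 3*log(y + 1)/8 - 31*log(y + 5)/60 + C

Factor the denominator: y*(y - 7)*(y + 1)*(y + 5).
Partial-fraction decomposition: -31/(60*(y + 5)) + 3/(8*(y + 1)) + 43/(168*(y - 7)) - 4/(35*y).
Integrate each term: A/(y−a) contributes A·log|y−a|.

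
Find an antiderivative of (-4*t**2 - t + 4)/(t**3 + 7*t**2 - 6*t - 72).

Factor the denominator: (t - 3)*(t + 4)*(t + 6).
Partial-fraction decomposition: -67/(9*(t + 6)) + 4/(t + 4) - 5/(9*(t - 3)).
Integrate each term: A/(t−a) contributes A·log|t−a|.

-5*log(t - 3)/9 + 4*log(t + 4) - 67*log(t + 6)/9 + C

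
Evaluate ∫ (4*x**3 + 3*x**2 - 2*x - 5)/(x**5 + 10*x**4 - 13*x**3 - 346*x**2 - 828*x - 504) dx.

Factor the denominator: (x - 6)*(x + 1)*(x + 2)*(x + 6)*(x + 7).
Partial-fraction decomposition: -608/(195*(x + 7)) + 749/(240*(x + 6)) - 21/(160*(x + 2)) + 2/(105*(x + 1)) + 955/(8736*(x - 6)).
Integrate each term: A/(x−a) contributes A·log|x−a|.

955*log(x - 6)/8736 + 2*log(x + 1)/105 - 21*log(x + 2)/160 + 749*log(x + 6)/240 - 608*log(x + 7)/195 + C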